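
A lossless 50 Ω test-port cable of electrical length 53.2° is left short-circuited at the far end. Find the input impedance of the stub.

tan(βl) = 1.34
For a short-circuited stub, Z_in = jZ_0·tan(βl)

Z_in ≈ +j66.8 Ω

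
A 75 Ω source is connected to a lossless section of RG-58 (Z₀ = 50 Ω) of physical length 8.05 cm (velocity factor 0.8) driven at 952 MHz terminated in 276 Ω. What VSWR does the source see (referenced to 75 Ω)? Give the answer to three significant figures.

λ = v/f = 0.8·c / 952 MHz = 0.252 m
βl = 2π·l/λ = 2π × 0.319 = 115°
tan(βl) = -2.15
Z_in = Z_0·(Z_L + jZ_0·tanβl)/(Z_0 + jZ_L·tanβl) = 10.9 + j22.3 Ω
Γ_s = (Z_in − Z_s)/(Z_in + Z_s) = (-64.1 + j22.3)/(85.9 + j22.3), |Γ_s| = 0.764
VSWR = (1 + |Γ_s|)/(1 − |Γ_s|)

VSWR ≈ 7.48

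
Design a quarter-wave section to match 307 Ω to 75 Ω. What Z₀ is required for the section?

Z_qwt = √(Z_0·R_L) = √(75 × 307) = √23020

Z_qwt ≈ 152 Ω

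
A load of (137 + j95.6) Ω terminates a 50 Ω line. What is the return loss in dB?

RL ≈ 4.22 dB

Γ = (87 + j95.6)/(187 + j95.6), |Γ| = 0.615
RL = −20·log₁₀|Γ| = −20·log₁₀(0.615)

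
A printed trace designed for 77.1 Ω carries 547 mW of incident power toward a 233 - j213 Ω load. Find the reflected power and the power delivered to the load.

|Γ| = |(155.9 − j213)/(310.1 − j213)| = 0.702
|Γ|² = 0.492
P_refl = |Γ|²·P_inc = 269 mW, P_del = (1 − |Γ|²)·P_inc = 278 mW

P_reflected ≈ 269 mW; P_delivered ≈ 278 mW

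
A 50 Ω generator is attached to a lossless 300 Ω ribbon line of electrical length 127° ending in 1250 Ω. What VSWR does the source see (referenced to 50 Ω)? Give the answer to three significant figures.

VSWR ≈ 10.3

tan(βl) = -1.33
Z_in = Z_0·(Z_L + jZ_0·tanβl)/(Z_0 + jZ_L·tanβl) = 109 + j206 Ω
Γ_s = (Z_in − Z_s)/(Z_in + Z_s) = (59.3 + j206)/(159 + j206), |Γ_s| = 0.824
VSWR = (1 + |Γ_s|)/(1 − |Γ_s|)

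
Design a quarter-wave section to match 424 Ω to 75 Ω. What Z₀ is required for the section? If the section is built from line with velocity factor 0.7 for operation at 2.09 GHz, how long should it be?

Z_qwt ≈ 178 Ω; length ≈ 2.51 cm

Z_qwt = √(Z_0·R_L) = √(75 × 424) = √31800
λ = 0.7·c/f = 0.1 m, so l = λ/4 = 0.0251 m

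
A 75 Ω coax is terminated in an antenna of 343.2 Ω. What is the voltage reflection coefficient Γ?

Γ = 0.641

Γ = (Z_L − Z_0)/(Z_L + Z_0) = (343.2 − 75)/(343.2 + 75) = 268.2/418.2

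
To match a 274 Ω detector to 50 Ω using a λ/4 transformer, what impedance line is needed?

Z_qwt ≈ 117 Ω

Z_qwt = √(Z_0·R_L) = √(50 × 274) = √13700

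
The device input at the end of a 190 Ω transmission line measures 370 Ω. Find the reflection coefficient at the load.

Γ = (Z_L − Z_0)/(Z_L + Z_0) = (370 − 190)/(370 + 190) = 180/560

Γ = 0.321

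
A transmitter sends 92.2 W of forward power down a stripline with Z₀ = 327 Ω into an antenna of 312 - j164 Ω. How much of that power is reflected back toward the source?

|Γ| = |(-15 − j164)/(639 − j164)| = 0.25
|Γ|² = 0.0623
P_refl = |Γ|²·P_inc = 5.75 W, P_del = (1 − |Γ|²)·P_inc = 86.5 W

P_reflected ≈ 5.75 W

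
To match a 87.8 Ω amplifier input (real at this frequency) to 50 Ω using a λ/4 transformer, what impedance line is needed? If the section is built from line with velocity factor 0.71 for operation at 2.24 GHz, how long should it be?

Z_qwt = √(Z_0·R_L) = √(50 × 87.8) = √4390
λ = 0.71·c/f = 0.0951 m, so l = λ/4 = 0.0238 m

Z_qwt ≈ 66.3 Ω; length ≈ 2.38 cm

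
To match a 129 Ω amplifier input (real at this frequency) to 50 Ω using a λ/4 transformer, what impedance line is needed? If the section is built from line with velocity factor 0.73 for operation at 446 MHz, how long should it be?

Z_qwt = √(Z_0·R_L) = √(50 × 129) = √6450
λ = 0.73·c/f = 0.491 m, so l = λ/4 = 0.123 m

Z_qwt ≈ 80.3 Ω; length ≈ 12.3 cm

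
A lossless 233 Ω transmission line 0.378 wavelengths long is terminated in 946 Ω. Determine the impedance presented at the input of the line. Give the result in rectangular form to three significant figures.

Z_in ≈ 112 + j213 Ω

βl = 2π × 0.378 = 136°
tan(βl) = tan(136°) = -0.963
Z_in = Z_0·(Z_L + jZ_0·tanβl)/(Z_0 + jZ_L·tanβl)
     = 233·(946 − j224)/(233 − j911)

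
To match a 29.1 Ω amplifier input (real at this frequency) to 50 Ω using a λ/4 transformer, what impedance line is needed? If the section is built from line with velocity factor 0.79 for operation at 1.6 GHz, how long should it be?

Z_qwt ≈ 38.1 Ω; length ≈ 3.7 cm

Z_qwt = √(Z_0·R_L) = √(50 × 29.1) = √1455
λ = 0.79·c/f = 0.148 m, so l = λ/4 = 0.037 m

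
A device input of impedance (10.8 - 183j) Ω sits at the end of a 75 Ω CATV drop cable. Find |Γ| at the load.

Γ = (Z_L − Z_0)/(Z_L + Z_0) = (-64.2 − j183)/(85.8 − j183)
|Γ| = 194/202

|Γ| ≈ 0.96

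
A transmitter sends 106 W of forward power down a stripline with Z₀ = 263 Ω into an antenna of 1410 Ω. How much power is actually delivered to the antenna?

P_delivered ≈ 56.2 W

Γ = (1410 − 263)/(1410 + 263) = 0.686
|Γ|² = 0.47
P_refl = |Γ|²·P_inc = 49.8 W, P_del = (1 − |Γ|²)·P_inc = 56.2 W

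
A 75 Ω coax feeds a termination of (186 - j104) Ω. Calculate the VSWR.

Γ = (Z_L − Z_0)/(Z_L + Z_0) = (111 − j104)/(261 − j104)
|Γ| = 152/281 = 0.541
VSWR = (1 + |Γ|)/(1 − |Γ|) = 1.54/0.459

VSWR ≈ 3.36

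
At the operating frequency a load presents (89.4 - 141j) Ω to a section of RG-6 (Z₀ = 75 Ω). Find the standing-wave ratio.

VSWR ≈ 4.79

Γ = (Z_L − Z_0)/(Z_L + Z_0) = (14.4 − j141)/(164.4 − j141)
|Γ| = 142/217 = 0.654
VSWR = (1 + |Γ|)/(1 − |Γ|) = 1.65/0.346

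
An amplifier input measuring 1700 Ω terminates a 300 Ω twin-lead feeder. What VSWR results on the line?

VSWR ≈ 5.67

For a purely resistive load, VSWR = R_L/Z_0 or Z_0/R_L (whichever > 1) = 1700/300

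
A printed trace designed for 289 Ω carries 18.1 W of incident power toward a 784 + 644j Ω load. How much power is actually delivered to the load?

P_delivered ≈ 10.5 W

|Γ| = |(495 + j644)/(1073 + j644)| = 0.649
|Γ|² = 0.421
P_refl = |Γ|²·P_inc = 7.63 W, P_del = (1 − |Γ|²)·P_inc = 10.5 W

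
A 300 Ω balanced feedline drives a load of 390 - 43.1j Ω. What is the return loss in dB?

Γ = (90 − j43.1)/(690 − j43.1), |Γ| = 0.144
RL = −20·log₁₀|Γ| = −20·log₁₀(0.144)

RL ≈ 16.8 dB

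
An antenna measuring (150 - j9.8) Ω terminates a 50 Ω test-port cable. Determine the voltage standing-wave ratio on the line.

VSWR ≈ 3.01

Γ = (Z_L − Z_0)/(Z_L + Z_0) = (100 − j9.8)/(200 − j9.8)
|Γ| = 100/200 = 0.502
VSWR = (1 + |Γ|)/(1 − |Γ|) = 1.5/0.498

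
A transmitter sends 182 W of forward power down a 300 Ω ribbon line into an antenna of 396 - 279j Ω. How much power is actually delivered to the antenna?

P_delivered ≈ 154 W

|Γ| = |(96 − j279)/(696 − j279)| = 0.393
|Γ|² = 0.155
P_refl = |Γ|²·P_inc = 28.2 W, P_del = (1 − |Γ|²)·P_inc = 154 W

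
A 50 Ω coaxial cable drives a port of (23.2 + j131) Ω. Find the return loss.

RL ≈ 1 dB

Γ = (-26.8 + j131)/(73.2 + j131), |Γ| = 0.891
RL = −20·log₁₀|Γ| = −20·log₁₀(0.891)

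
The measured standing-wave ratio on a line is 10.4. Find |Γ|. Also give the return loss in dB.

|Γ| ≈ 0.825; return loss ≈ 1.68 dB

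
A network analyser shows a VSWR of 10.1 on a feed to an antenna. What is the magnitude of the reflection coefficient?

|Γ| ≈ 0.82

|Γ| = (S − 1)/(S + 1) = (10.1 − 1)/(10.1 + 1) = 9.1/11.1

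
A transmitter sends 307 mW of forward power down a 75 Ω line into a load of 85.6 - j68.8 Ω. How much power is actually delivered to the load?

P_delivered ≈ 258 mW

|Γ| = |(10.6 − j68.8)/(160.6 − j68.8)| = 0.398
|Γ|² = 0.159
P_refl = |Γ|²·P_inc = 48.7 mW, P_del = (1 − |Γ|²)·P_inc = 258 mW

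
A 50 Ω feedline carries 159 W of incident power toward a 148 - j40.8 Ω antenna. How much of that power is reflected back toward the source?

P_reflected ≈ 43.8 W

|Γ| = |(98 − j40.8)/(198 − j40.8)| = 0.525
|Γ|² = 0.276
P_refl = |Γ|²·P_inc = 43.8 W, P_del = (1 − |Γ|²)·P_inc = 115 W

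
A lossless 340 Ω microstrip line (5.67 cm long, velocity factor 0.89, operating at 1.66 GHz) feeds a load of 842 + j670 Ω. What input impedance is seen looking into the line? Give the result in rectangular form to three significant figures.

λ = v/f = 0.89·c / 1.66 GHz = 0.161 m
βl = 2π·l/λ = 2π × 0.353 = 127°
tan(βl) = tan(127°) = -1.33
Z_in = Z_0·(Z_L + jZ_0·tanβl)/(Z_0 + jZ_L·tanβl)
     = 340·(842 + j217)/(1230 − j1120)

Z_in ≈ 97.3 + j148 Ω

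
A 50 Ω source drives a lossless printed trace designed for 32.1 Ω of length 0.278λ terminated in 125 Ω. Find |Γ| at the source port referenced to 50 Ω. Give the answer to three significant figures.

|Γ| ≈ 0.713

βl = 2π × 0.278 = 100°
tan(βl) = -5.63
Z_in = Z_0·(Z_L + jZ_0·tanβl)/(Z_0 + jZ_L·tanβl) = 8.49 + j5.32 Ω
Γ_s = (Z_in − Z_s)/(Z_in + Z_s) = (-41.5 + j5.32)/(58.5 + j5.32), |Γ_s| = 0.713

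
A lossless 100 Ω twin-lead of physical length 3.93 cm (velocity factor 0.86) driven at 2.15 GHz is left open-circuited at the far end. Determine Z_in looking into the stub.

Z_in ≈ +j52.9 Ω

λ = v/f = 0.86·c / 2.15 GHz = 0.12 m
βl = 2π·l/λ = 2π × 0.328 = 118°
tan(βl) = -1.89
For an open-circuited stub, Z_in = −jZ_0·cot(βl) = −jZ_0/tan(βl)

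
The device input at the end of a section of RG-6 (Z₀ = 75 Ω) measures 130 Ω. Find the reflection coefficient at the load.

Γ = (Z_L − Z_0)/(Z_L + Z_0) = (130 − 75)/(130 + 75) = 55/205

Γ = 0.268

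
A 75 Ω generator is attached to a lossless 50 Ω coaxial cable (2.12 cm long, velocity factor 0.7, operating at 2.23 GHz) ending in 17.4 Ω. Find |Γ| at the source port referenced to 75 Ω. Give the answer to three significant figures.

|Γ| ≈ 0.33

λ = v/f = 0.7·c / 2.23 GHz = 0.0942 m
βl = 2π·l/λ = 2π × 0.225 = 81°
tan(βl) = 6.35
Z_in = Z_0·(Z_L + jZ_0·tanβl)/(Z_0 + jZ_L·tanβl) = 122 + j47.5 Ω
Γ_s = (Z_in − Z_s)/(Z_in + Z_s) = (47.2 + j47.5)/(197 + j47.5), |Γ_s| = 0.33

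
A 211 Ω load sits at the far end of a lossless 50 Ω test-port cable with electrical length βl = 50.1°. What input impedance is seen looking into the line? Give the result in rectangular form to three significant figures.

Z_in ≈ 19.4 − j38 Ω

tan(βl) = tan(50.1°) = 1.2
Z_in = Z_0·(Z_L + jZ_0·tanβl)/(Z_0 + jZ_L·tanβl)
     = 50·(211 + j59.8)/(50 + j252)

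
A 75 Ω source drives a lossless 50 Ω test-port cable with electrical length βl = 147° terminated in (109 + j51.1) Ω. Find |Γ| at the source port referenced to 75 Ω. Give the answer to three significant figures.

tan(βl) = -0.649
Z_in = Z_0·(Z_L + jZ_0·tanβl)/(Z_0 + jZ_L·tanβl) = 32.5 + j38.8 Ω
Γ_s = (Z_in − Z_s)/(Z_in + Z_s) = (-42.5 + j38.8)/(107 + j38.8), |Γ_s| = 0.504

|Γ| ≈ 0.504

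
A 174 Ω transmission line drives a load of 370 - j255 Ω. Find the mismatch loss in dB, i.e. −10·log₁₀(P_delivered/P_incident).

mismatch loss ≈ 1.47 dB

Γ = (196 − j255)/(544 − j255), |Γ| = 0.535
|Γ|² = 0.287, so P_del/P_inc = 1 − |Γ|² = 0.713
ML = −10·log₁₀(1 − |Γ|²)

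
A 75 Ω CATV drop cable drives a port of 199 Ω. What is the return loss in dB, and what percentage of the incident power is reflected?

RL ≈ 6.89 dB; 20.5% of incident power reflected

Γ = (199 − 75)/(199 + 75) = 0.453
RL = −20·log₁₀(0.453) = 6.89 dB
P_refl/P_inc = |Γ|² = 0.205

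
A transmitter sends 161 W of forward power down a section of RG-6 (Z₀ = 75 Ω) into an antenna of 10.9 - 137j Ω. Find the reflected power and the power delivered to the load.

|Γ| = |(-64.1 − j137)/(85.9 − j137)| = 0.935
|Γ|² = 0.875
P_refl = |Γ|²·P_inc = 141 W, P_del = (1 − |Γ|²)·P_inc = 20.1 W

P_reflected ≈ 141 W; P_delivered ≈ 20.1 W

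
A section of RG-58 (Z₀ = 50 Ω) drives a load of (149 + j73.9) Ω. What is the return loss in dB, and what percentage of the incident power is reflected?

Γ = (99 + j73.9)/(199 + j73.9), |Γ| = 0.582
RL = −20·log₁₀(0.582) = 4.7 dB
P_refl/P_inc = |Γ|² = 0.339

RL ≈ 4.7 dB; 33.9% of incident power reflected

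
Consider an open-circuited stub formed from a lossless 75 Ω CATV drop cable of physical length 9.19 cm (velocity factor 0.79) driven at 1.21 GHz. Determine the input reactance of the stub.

λ = v/f = 0.79·c / 1.21 GHz = 0.196 m
βl = 2π·l/λ = 2π × 0.469 = 169°
tan(βl) = -0.196
For an open-circuited stub, Z_in = −jZ_0·cot(βl) = −jZ_0/tan(βl)

X_in ≈ 383 Ω (inductive)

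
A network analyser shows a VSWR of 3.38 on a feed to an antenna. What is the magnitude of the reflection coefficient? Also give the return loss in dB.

|Γ| ≈ 0.543; return loss ≈ 5.3 dB

|Γ| = (S − 1)/(S + 1) = (3.38 − 1)/(3.38 + 1) = 2.38/4.38
RL = −20·log₁₀|Γ| = −20·log₁₀(0.543)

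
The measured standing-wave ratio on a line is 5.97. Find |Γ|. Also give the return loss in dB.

|Γ| = (S − 1)/(S + 1) = (5.97 − 1)/(5.97 + 1) = 4.97/6.97
RL = −20·log₁₀|Γ| = −20·log₁₀(0.713)

|Γ| ≈ 0.713; return loss ≈ 2.94 dB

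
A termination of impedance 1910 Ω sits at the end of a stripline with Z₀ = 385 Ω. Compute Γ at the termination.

Γ = 0.664

Γ = (Z_L − Z_0)/(Z_L + Z_0) = (1910 − 385)/(1910 + 385) = 1525/2295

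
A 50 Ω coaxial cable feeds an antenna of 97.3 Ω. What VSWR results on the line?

VSWR ≈ 1.95

For a purely resistive load, VSWR = R_L/Z_0 or Z_0/R_L (whichever > 1) = 97.3/50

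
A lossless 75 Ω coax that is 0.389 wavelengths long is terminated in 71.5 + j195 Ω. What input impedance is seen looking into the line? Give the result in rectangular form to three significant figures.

Z_in ≈ 11.3 + j44.4 Ω

βl = 2π × 0.389 = 140°
tan(βl) = tan(140°) = -0.838
Z_in = Z_0·(Z_L + jZ_0·tanβl)/(Z_0 + jZ_L·tanβl)
     = 75·(71.5 + j132)/(238 − j59.9)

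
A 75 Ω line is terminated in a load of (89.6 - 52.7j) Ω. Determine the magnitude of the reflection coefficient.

Γ = (Z_L − Z_0)/(Z_L + Z_0) = (14.6 − j52.7)/(164.6 − j52.7)
|Γ| = 54.7/173

|Γ| ≈ 0.316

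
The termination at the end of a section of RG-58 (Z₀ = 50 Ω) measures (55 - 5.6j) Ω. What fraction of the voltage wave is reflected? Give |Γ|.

Γ = (Z_L − Z_0)/(Z_L + Z_0) = (5 − j5.6)/(105 − j5.6)
|Γ| = 7.51/105

|Γ| ≈ 0.0714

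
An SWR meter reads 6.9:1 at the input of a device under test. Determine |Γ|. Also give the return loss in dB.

|Γ| = (S − 1)/(S + 1) = (6.9 − 1)/(6.9 + 1) = 5.9/7.9
RL = −20·log₁₀|Γ| = −20·log₁₀(0.747)

|Γ| ≈ 0.747; return loss ≈ 2.54 dB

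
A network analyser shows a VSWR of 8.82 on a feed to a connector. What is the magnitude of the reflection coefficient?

|Γ| ≈ 0.796

|Γ| = (S − 1)/(S + 1) = (8.82 − 1)/(8.82 + 1) = 7.82/9.82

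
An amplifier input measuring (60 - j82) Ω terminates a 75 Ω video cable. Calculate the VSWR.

VSWR ≈ 3.24

Γ = (Z_L − Z_0)/(Z_L + Z_0) = (-15 − j82)/(135 − j82)
|Γ| = 83.4/158 = 0.528
VSWR = (1 + |Γ|)/(1 − |Γ|) = 1.53/0.472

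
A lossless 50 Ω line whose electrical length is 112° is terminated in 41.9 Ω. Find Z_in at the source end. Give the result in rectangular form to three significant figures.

Z_in ≈ 56.3 − j6.95 Ω

tan(βl) = tan(112°) = -2.48
Z_in = Z_0·(Z_L + jZ_0·tanβl)/(Z_0 + jZ_L·tanβl)
     = 50·(41.9 − j124)/(50 − j104)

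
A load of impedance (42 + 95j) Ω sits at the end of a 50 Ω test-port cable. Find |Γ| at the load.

|Γ| ≈ 0.721

Γ = (Z_L − Z_0)/(Z_L + Z_0) = (-8 + j95)/(92 + j95)
|Γ| = 95.3/132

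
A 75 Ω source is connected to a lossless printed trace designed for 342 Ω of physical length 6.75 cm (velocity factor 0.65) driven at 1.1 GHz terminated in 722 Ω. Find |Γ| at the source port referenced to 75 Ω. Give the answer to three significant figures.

λ = v/f = 0.65·c / 1.1 GHz = 0.177 m
βl = 2π·l/λ = 2π × 0.381 = 137°
tan(βl) = -0.93
Z_in = Z_0·(Z_L + jZ_0·tanβl)/(Z_0 + jZ_L·tanβl) = 277 + j226 Ω
Γ_s = (Z_in − Z_s)/(Z_in + Z_s) = (202 + j226)/(352 + j226), |Γ_s| = 0.725

|Γ| ≈ 0.725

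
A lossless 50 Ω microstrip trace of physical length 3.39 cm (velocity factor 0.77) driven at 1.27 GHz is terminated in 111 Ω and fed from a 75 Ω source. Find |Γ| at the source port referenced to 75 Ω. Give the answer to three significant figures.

λ = v/f = 0.77·c / 1.27 GHz = 0.182 m
βl = 2π·l/λ = 2π × 0.186 = 67.1°
tan(βl) = 2.37
Z_in = Z_0·(Z_L + jZ_0·tanβl)/(Z_0 + jZ_L·tanβl) = 25.6 − j16.3 Ω
Γ_s = (Z_in − Z_s)/(Z_in + Z_s) = (-49.4 − j16.3)/(101 − j16.3), |Γ_s| = 0.51

|Γ| ≈ 0.51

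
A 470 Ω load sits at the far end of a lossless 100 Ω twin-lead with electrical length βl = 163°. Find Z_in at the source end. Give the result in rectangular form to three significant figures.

Z_in ≈ 168 + j210 Ω

tan(βl) = tan(163°) = -0.306
Z_in = Z_0·(Z_L + jZ_0·tanβl)/(Z_0 + jZ_L·tanβl)
     = 100·(470 − j30.6)/(100 − j144)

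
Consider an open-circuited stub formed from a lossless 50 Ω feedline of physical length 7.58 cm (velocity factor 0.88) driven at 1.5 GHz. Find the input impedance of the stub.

λ = v/f = 0.88·c / 1.5 GHz = 0.176 m
βl = 2π·l/λ = 2π × 0.431 = 155°
tan(βl) = -0.465
For an open-circuited stub, Z_in = −jZ_0·cot(βl) = −jZ_0/tan(βl)

Z_in ≈ +j107 Ω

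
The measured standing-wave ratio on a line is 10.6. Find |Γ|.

|Γ| = (S − 1)/(S + 1) = (10.6 − 1)/(10.6 + 1) = 9.6/11.6

|Γ| ≈ 0.828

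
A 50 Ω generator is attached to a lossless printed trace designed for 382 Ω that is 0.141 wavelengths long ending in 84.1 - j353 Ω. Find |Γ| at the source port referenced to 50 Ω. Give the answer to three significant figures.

|Γ| ≈ 0.451

βl = 2π × 0.141 = 50.8°
tan(βl) = 1.22
Z_in = Z_0·(Z_L + jZ_0·tanβl)/(Z_0 + jZ_L·tanβl) = 45.5 + j48.1 Ω
Γ_s = (Z_in − Z_s)/(Z_in + Z_s) = (-4.46 + j48.1)/(95.5 + j48.1), |Γ_s| = 0.451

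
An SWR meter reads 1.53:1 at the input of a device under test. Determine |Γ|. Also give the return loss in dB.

|Γ| = (S − 1)/(S + 1) = (1.53 − 1)/(1.53 + 1) = 0.53/2.53
RL = −20·log₁₀|Γ| = −20·log₁₀(0.209)

|Γ| ≈ 0.209; return loss ≈ 13.6 dB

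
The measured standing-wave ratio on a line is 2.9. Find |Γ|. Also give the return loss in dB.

|Γ| ≈ 0.487; return loss ≈ 6.25 dB

|Γ| = (S − 1)/(S + 1) = (2.9 − 1)/(2.9 + 1) = 1.9/3.9
RL = −20·log₁₀|Γ| = −20·log₁₀(0.487)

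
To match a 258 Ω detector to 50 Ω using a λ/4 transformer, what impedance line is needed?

Z_qwt ≈ 114 Ω

Z_qwt = √(Z_0·R_L) = √(50 × 258) = √12900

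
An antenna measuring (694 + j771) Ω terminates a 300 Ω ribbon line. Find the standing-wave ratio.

VSWR ≈ 5.42

Γ = (Z_L − Z_0)/(Z_L + Z_0) = (394 + j771)/(994 + j771)
|Γ| = 866/1260 = 0.688
VSWR = (1 + |Γ|)/(1 − |Γ|) = 1.69/0.312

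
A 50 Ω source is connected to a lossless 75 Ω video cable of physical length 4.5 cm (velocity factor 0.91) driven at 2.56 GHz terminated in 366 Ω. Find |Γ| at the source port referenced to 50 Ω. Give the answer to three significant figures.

λ = v/f = 0.91·c / 2.56 GHz = 0.107 m
βl = 2π·l/λ = 2π × 0.422 = 152°
tan(βl) = -0.534
Z_in = Z_0·(Z_L + jZ_0·tanβl)/(Z_0 + jZ_L·tanβl) = 60.4 + j117 Ω
Γ_s = (Z_in − Z_s)/(Z_in + Z_s) = (10.4 + j117)/(110 + j117), |Γ_s| = 0.731

|Γ| ≈ 0.731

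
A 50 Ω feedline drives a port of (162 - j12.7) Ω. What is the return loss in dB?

RL ≈ 5.5 dB

Γ = (112 − j12.7)/(212 − j12.7), |Γ| = 0.531
RL = −20·log₁₀|Γ| = −20·log₁₀(0.531)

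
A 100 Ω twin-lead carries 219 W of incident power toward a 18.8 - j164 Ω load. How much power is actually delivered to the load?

|Γ| = |(-81.2 − j164)/(118.8 − j164)| = 0.904
|Γ|² = 0.817
P_refl = |Γ|²·P_inc = 179 W, P_del = (1 − |Γ|²)·P_inc = 40.2 W

P_delivered ≈ 40.2 W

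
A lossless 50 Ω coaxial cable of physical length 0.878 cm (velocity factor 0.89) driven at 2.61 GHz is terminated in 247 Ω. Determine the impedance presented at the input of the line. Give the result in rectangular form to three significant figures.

λ = v/f = 0.89·c / 2.61 GHz = 0.102 m
βl = 2π·l/λ = 2π × 0.0858 = 30.9°
tan(βl) = tan(30.9°) = 0.598
Z_in = Z_0·(Z_L + jZ_0·tanβl)/(Z_0 + jZ_L·tanβl)
     = 50·(247 + j29.9)/(50 + j148)

Z_in ≈ 34.4 − j71.9 Ω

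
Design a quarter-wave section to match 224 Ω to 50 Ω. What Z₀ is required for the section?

Z_qwt = √(Z_0·R_L) = √(50 × 224) = √11200

Z_qwt ≈ 106 Ω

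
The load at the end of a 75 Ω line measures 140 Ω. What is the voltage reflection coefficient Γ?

Γ = (Z_L − Z_0)/(Z_L + Z_0) = (140 − 75)/(140 + 75) = 65/215

Γ = 0.302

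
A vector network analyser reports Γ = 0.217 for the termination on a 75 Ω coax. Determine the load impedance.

Z_L ≈ 117 Ω

Z_L = Z_0·(1 + Γ)/(1 − Γ) = 75·(1.22)/(0.783)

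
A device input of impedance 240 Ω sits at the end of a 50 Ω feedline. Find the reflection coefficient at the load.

Γ = (Z_L − Z_0)/(Z_L + Z_0) = (240 − 50)/(240 + 50) = 190/290

Γ = 0.655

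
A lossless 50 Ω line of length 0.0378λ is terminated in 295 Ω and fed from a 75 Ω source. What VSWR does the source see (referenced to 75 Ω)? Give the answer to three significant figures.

βl = 2π × 0.0378 = 13.6°
tan(βl) = 0.242
Z_in = Z_0·(Z_L + jZ_0·tanβl)/(Z_0 + jZ_L·tanβl) = 103 − j135 Ω
Γ_s = (Z_in − Z_s)/(Z_in + Z_s) = (27.7 − j135)/(178 − j135), |Γ_s| = 0.616
VSWR = (1 + |Γ_s|)/(1 − |Γ_s|)

VSWR ≈ 4.21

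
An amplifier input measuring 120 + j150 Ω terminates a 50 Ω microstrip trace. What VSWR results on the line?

Γ = (Z_L − Z_0)/(Z_L + Z_0) = (70 + j150)/(170 + j150)
|Γ| = 166/227 = 0.73
VSWR = (1 + |Γ|)/(1 − |Γ|) = 1.73/0.27

VSWR ≈ 6.41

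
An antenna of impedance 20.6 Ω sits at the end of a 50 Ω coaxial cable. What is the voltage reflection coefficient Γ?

Γ = -0.416

Γ = (Z_L − Z_0)/(Z_L + Z_0) = (20.6 − 50)/(20.6 + 50) = -29.4/70.6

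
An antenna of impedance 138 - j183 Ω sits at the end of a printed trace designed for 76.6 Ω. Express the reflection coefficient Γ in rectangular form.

Γ ≈ 0.587 − j0.352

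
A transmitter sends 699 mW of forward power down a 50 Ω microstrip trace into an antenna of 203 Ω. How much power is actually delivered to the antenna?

Γ = (203 − 50)/(203 + 50) = 0.605
|Γ|² = 0.366
P_refl = |Γ|²·P_inc = 256 mW, P_del = (1 − |Γ|²)·P_inc = 443 mW

P_delivered ≈ 443 mW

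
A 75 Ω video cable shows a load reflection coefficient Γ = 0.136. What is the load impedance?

Z_L ≈ 98.6 Ω

Z_L = Z_0·(1 + Γ)/(1 − Γ) = 75·(1.14)/(0.864)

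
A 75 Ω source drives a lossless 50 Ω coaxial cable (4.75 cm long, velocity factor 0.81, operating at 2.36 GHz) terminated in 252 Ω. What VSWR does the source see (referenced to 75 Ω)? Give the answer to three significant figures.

λ = v/f = 0.81·c / 2.36 GHz = 0.103 m
βl = 2π·l/λ = 2π × 0.461 = 166°
tan(βl) = -0.248
Z_in = Z_0·(Z_L + jZ_0·tanβl)/(Z_0 + jZ_L·tanβl) = 104 + j118 Ω
Γ_s = (Z_in − Z_s)/(Z_in + Z_s) = (29.4 + j118)/(179 + j118), |Γ_s| = 0.567
VSWR = (1 + |Γ_s|)/(1 − |Γ_s|)

VSWR ≈ 3.61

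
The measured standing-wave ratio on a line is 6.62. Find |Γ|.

|Γ| = (S − 1)/(S + 1) = (6.62 − 1)/(6.62 + 1) = 5.62/7.62

|Γ| ≈ 0.738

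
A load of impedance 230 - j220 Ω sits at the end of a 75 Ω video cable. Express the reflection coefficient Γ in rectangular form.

Γ ≈ 0.677 − j0.233

Γ = (Z_L − Z_0)/(Z_L + Z_0) = (155 − j220)/(305 − j220)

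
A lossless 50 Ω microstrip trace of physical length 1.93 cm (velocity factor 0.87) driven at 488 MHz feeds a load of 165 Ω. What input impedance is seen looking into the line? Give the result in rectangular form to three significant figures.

Z_in ≈ 110 − j72.2 Ω

λ = v/f = 0.87·c / 488 MHz = 0.535 m
βl = 2π·l/λ = 2π × 0.0361 = 13°
tan(βl) = tan(13°) = 0.231
Z_in = Z_0·(Z_L + jZ_0·tanβl)/(Z_0 + jZ_L·tanβl)
     = 50·(165 + j11.5)/(50 + j38.1)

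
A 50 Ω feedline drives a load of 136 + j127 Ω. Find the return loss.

Γ = (86 + j127)/(186 + j127), |Γ| = 0.681
RL = −20·log₁₀|Γ| = −20·log₁₀(0.681)

RL ≈ 3.34 dB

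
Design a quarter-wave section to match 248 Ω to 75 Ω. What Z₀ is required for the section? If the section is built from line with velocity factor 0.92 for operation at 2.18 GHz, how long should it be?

Z_qwt = √(Z_0·R_L) = √(75 × 248) = √18600
λ = 0.92·c/f = 0.127 m, so l = λ/4 = 0.0317 m

Z_qwt ≈ 136 Ω; length ≈ 3.17 cm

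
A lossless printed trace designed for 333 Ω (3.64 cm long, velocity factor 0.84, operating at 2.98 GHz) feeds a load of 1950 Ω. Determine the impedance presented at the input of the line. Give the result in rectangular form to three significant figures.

λ = v/f = 0.84·c / 2.98 GHz = 0.0846 m
βl = 2π·l/λ = 2π × 0.43 = 155°
tan(βl) = tan(155°) = -0.467
Z_in = Z_0·(Z_L + jZ_0·tanβl)/(Z_0 + jZ_L·tanβl)
     = 333·(1950 − j156)/(333 − j911)

Z_in ≈ 280 + j610 Ω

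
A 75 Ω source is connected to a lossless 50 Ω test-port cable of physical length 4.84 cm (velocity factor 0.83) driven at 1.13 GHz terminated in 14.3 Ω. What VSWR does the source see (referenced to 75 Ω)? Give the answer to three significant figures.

VSWR ≈ 2.45

λ = v/f = 0.83·c / 1.13 GHz = 0.22 m
βl = 2π·l/λ = 2π × 0.22 = 79.1°
tan(βl) = 5.18
Z_in = Z_0·(Z_L + jZ_0·tanβl)/(Z_0 + jZ_L·tanβl) = 125 + j74.4 Ω
Γ_s = (Z_in − Z_s)/(Z_in + Z_s) = (49.6 + j74.4)/(200 + j74.4), |Γ_s| = 0.42
VSWR = (1 + |Γ_s|)/(1 − |Γ_s|)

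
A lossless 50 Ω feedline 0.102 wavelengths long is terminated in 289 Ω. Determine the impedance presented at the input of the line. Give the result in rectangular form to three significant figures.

Z_in ≈ 23 − j61.7 Ω

βl = 2π × 0.102 = 36.7°
tan(βl) = tan(36.7°) = 0.746
Z_in = Z_0·(Z_L + jZ_0·tanβl)/(Z_0 + jZ_L·tanβl)
     = 50·(289 + j37.3)/(50 + j216)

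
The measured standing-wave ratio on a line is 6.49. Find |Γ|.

|Γ| = (S − 1)/(S + 1) = (6.49 − 1)/(6.49 + 1) = 5.49/7.49

|Γ| ≈ 0.733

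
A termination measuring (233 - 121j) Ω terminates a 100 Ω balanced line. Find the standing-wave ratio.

Γ = (Z_L − Z_0)/(Z_L + Z_0) = (133 − j121)/(333 − j121)
|Γ| = 180/354 = 0.507
VSWR = (1 + |Γ|)/(1 − |Γ|) = 1.51/0.493

VSWR ≈ 3.06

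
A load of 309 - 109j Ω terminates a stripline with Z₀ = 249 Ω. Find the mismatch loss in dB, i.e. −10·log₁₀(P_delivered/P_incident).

Γ = (60 − j109)/(558 − j109), |Γ| = 0.219
|Γ|² = 0.0479, so P_del/P_inc = 1 − |Γ|² = 0.952
ML = −10·log₁₀(1 − |Γ|²)

mismatch loss ≈ 0.213 dB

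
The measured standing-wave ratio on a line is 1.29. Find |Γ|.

|Γ| ≈ 0.127

|Γ| = (S − 1)/(S + 1) = (1.29 − 1)/(1.29 + 1) = 0.29/2.29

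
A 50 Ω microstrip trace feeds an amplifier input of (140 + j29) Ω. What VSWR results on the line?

Γ = (Z_L − Z_0)/(Z_L + Z_0) = (90 + j29)/(190 + j29)
|Γ| = 94.6/192 = 0.492
VSWR = (1 + |Γ|)/(1 − |Γ|) = 1.49/0.508

VSWR ≈ 2.94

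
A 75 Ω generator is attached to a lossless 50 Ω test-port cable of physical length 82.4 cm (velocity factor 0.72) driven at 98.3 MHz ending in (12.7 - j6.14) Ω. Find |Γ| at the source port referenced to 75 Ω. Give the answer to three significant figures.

λ = v/f = 0.72·c / 98.3 MHz = 2.2 m
βl = 2π·l/λ = 2π × 0.375 = 135°
tan(βl) = -1
Z_in = Z_0·(Z_L + jZ_0·tanβl)/(Z_0 + jZ_L·tanβl) = 30.5 − j55.2 Ω
Γ_s = (Z_in − Z_s)/(Z_in + Z_s) = (-44.5 − j55.2)/(105 − j55.2), |Γ_s| = 0.596

|Γ| ≈ 0.596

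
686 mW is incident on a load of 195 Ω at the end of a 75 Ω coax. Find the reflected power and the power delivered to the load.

Γ = (195 − 75)/(195 + 75) = 0.444
|Γ|² = 0.198
P_refl = |Γ|²·P_inc = 136 mW, P_del = (1 − |Γ|²)·P_inc = 550 mW

P_reflected ≈ 136 mW; P_delivered ≈ 550 mW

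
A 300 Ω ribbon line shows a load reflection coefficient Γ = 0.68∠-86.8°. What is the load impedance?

Z_L ≈ 116 − j294 Ω

Z_L = Z_0·(1 + Γ)/(1 − Γ) = 300·(1.04 − j0.679)/(0.962 + j0.679)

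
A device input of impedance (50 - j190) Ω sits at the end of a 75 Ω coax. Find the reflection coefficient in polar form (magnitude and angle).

Γ = (Z_L − Z_0)/(Z_L + Z_0) = (-25 − j190)/(125 − j190)
|Γ| = 192/227 = 0.843

Γ ≈ 0.843 ∠ -40.8°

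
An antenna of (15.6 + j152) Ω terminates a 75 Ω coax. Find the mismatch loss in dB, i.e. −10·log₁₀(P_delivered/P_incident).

mismatch loss ≈ 8.25 dB

Γ = (-59.4 + j152)/(90.6 + j152), |Γ| = 0.922
|Γ|² = 0.851, so P_del/P_inc = 1 − |Γ|² = 0.149
ML = −10·log₁₀(1 − |Γ|²)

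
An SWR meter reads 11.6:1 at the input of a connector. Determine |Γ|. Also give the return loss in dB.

|Γ| ≈ 0.841; return loss ≈ 1.5 dB

|Γ| = (S − 1)/(S + 1) = (11.6 − 1)/(11.6 + 1) = 10.6/12.6
RL = −20·log₁₀|Γ| = −20·log₁₀(0.841)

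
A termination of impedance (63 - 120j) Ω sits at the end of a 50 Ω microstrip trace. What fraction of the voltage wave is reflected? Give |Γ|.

Γ = (Z_L − Z_0)/(Z_L + Z_0) = (13 − j120)/(113 − j120)
|Γ| = 121/165

|Γ| ≈ 0.732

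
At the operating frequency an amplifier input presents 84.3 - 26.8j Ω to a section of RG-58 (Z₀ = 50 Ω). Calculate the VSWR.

Γ = (Z_L − Z_0)/(Z_L + Z_0) = (34.3 − j26.8)/(134.3 − j26.8)
|Γ| = 43.5/137 = 0.318
VSWR = (1 + |Γ|)/(1 − |Γ|) = 1.32/0.682

VSWR ≈ 1.93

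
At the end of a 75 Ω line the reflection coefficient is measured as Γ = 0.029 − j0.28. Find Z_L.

Z_L = Z_0·(1 + Γ)/(1 − Γ) = 75·(1.03 − j0.28)/(0.971 + j0.28)

Z_L ≈ 67.6 − j41.1 Ω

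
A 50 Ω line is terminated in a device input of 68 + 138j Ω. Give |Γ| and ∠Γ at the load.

Γ ≈ 0.766 ∠ 33.1°

Γ = (Z_L − Z_0)/(Z_L + Z_0) = (18 + j138)/(118 + j138)
|Γ| = 139/182 = 0.766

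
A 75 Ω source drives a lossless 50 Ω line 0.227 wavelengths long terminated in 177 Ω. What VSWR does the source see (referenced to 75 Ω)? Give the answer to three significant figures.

βl = 2π × 0.227 = 81.7°
tan(βl) = 6.87
Z_in = Z_0·(Z_L + jZ_0·tanβl)/(Z_0 + jZ_L·tanβl) = 14.4 − j6.68 Ω
Γ_s = (Z_in − Z_s)/(Z_in + Z_s) = (-60.6 − j6.68)/(89.4 − j6.68), |Γ_s| = 0.68
VSWR = (1 + |Γ_s|)/(1 − |Γ_s|)

VSWR ≈ 5.25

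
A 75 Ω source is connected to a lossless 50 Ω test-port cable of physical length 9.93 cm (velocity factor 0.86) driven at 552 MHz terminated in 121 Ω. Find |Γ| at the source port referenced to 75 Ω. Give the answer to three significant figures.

λ = v/f = 0.86·c / 552 MHz = 0.467 m
βl = 2π·l/λ = 2π × 0.212 = 76.5°
tan(βl) = 4.16
Z_in = Z_0·(Z_L + jZ_0·tanβl)/(Z_0 + jZ_L·tanβl) = 21.6 − j9.87 Ω
Γ_s = (Z_in − Z_s)/(Z_in + Z_s) = (-53.4 − j9.87)/(96.6 − j9.87), |Γ_s| = 0.559

|Γ| ≈ 0.559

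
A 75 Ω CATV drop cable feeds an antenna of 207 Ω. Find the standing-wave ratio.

For a purely resistive load, VSWR = R_L/Z_0 or Z_0/R_L (whichever > 1) = 207/75

VSWR ≈ 2.76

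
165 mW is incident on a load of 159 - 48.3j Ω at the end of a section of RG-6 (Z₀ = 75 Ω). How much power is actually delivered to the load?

|Γ| = |(84 − j48.3)/(234 − j48.3)| = 0.406
|Γ|² = 0.164
P_refl = |Γ|²·P_inc = 27.1 mW, P_del = (1 − |Γ|²)·P_inc = 138 mW

P_delivered ≈ 138 mW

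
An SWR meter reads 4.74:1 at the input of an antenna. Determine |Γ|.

|Γ| ≈ 0.652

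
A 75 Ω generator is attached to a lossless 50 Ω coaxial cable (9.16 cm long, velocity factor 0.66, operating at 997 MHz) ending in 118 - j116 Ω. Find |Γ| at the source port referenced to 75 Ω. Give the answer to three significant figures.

λ = v/f = 0.66·c / 997 MHz = 0.199 m
βl = 2π·l/λ = 2π × 0.461 = 166°
tan(βl) = -0.248
Z_in = Z_0·(Z_L + jZ_0·tanβl)/(Z_0 + jZ_L·tanβl) = 239 + j28.3 Ω
Γ_s = (Z_in − Z_s)/(Z_in + Z_s) = (164 + j28.3)/(314 + j28.3), |Γ_s| = 0.529

|Γ| ≈ 0.529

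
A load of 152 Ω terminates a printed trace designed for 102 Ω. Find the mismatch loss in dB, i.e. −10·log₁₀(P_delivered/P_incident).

Γ = (152 − 102)/(152 + 102) = 0.197
|Γ|² = 0.0388, so P_del/P_inc = 1 − |Γ|² = 0.961
ML = −10·log₁₀(1 − |Γ|²)

mismatch loss ≈ 0.172 dB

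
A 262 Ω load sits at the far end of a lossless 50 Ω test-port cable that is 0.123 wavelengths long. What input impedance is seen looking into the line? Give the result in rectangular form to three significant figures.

Z_in ≈ 18.9 − j47.6 Ω

βl = 2π × 0.123 = 44.3°
tan(βl) = tan(44.3°) = 0.975
Z_in = Z_0·(Z_L + jZ_0·tanβl)/(Z_0 + jZ_L·tanβl)
     = 50·(262 + j48.8)/(50 + j255)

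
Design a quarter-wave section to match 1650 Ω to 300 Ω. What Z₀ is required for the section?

Z_qwt ≈ 704 Ω

Z_qwt = √(Z_0·R_L) = √(300 × 1650) = √495000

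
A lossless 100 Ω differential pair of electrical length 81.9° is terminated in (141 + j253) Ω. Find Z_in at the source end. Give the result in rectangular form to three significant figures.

tan(βl) = tan(81.9°) = 7.03
Z_in = Z_0·(Z_L + jZ_0·tanβl)/(Z_0 + jZ_L·tanβl)
     = 100·(141 + j956)/(-1680 + j991)

Z_in ≈ 18.7 − j45.9 Ω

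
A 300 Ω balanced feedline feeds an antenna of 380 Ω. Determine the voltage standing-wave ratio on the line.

For a purely resistive load, VSWR = R_L/Z_0 or Z_0/R_L (whichever > 1) = 380/300

VSWR ≈ 1.27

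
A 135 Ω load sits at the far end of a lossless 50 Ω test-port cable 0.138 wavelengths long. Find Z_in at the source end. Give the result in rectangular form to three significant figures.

Z_in ≈ 29 − j33.3 Ω

βl = 2π × 0.138 = 49.7°
tan(βl) = tan(49.7°) = 1.18
Z_in = Z_0·(Z_L + jZ_0·tanβl)/(Z_0 + jZ_L·tanβl)
     = 50·(135 + j58.9)/(50 + j159)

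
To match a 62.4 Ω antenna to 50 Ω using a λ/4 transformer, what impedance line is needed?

Z_qwt = √(Z_0·R_L) = √(50 × 62.4) = √3120

Z_qwt ≈ 55.9 Ω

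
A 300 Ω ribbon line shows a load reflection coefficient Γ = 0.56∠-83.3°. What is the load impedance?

Z_L = Z_0·(1 + Γ)/(1 − Γ) = 300·(1.07 − j0.556)/(0.935 + j0.556)

Z_L ≈ 174 − j282 Ω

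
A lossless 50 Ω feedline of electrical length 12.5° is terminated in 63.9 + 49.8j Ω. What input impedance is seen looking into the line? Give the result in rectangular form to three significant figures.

Z_in ≈ 97.5 + j42.7 Ω

tan(βl) = tan(12.5°) = 0.222
Z_in = Z_0·(Z_L + jZ_0·tanβl)/(Z_0 + jZ_L·tanβl)
     = 50·(63.9 + j60.9)/(39 + j14.2)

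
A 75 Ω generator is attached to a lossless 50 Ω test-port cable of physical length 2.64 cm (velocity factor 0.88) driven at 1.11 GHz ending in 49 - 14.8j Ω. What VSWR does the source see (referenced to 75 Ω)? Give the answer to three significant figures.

λ = v/f = 0.88·c / 1.11 GHz = 0.238 m
βl = 2π·l/λ = 2π × 0.111 = 40°
tan(βl) = 0.838
Z_in = Z_0·(Z_L + jZ_0·tanβl)/(Z_0 + jZ_L·tanβl) = 37.4 − j2.88 Ω
Γ_s = (Z_in − Z_s)/(Z_in + Z_s) = (-37.6 − j2.88)/(112 − j2.88), |Γ_s| = 0.336
VSWR = (1 + |Γ_s|)/(1 − |Γ_s|)

VSWR ≈ 2.01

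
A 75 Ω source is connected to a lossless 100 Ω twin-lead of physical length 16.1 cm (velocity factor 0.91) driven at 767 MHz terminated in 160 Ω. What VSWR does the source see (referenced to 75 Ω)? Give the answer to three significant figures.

λ = v/f = 0.91·c / 767 MHz = 0.356 m
βl = 2π·l/λ = 2π × 0.452 = 163°
tan(βl) = -0.309
Z_in = Z_0·(Z_L + jZ_0·tanβl)/(Z_0 + jZ_L·tanβl) = 141 + j38.7 Ω
Γ_s = (Z_in − Z_s)/(Z_in + Z_s) = (65.9 + j38.7)/(216 + j38.7), |Γ_s| = 0.348
VSWR = (1 + |Γ_s|)/(1 − |Γ_s|)

VSWR ≈ 2.07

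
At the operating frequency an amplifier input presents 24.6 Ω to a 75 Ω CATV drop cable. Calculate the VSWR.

VSWR ≈ 3.05

Γ = (24.6 − 75)/(24.6 + 75) = -0.506
VSWR = (1 + 0.506)/(1 − 0.506)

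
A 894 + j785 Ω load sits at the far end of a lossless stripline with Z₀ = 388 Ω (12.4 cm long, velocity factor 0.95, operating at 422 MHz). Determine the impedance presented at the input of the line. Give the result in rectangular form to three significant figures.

λ = v/f = 0.95·c / 422 MHz = 0.675 m
βl = 2π·l/λ = 2π × 0.184 = 66.1°
tan(βl) = tan(66.1°) = 2.26
Z_in = Z_0·(Z_L + jZ_0·tanβl)/(Z_0 + jZ_L·tanβl)
     = 388·(894 + j1660)/(-1380 + j2020)

Z_in ≈ 137 − j266 Ω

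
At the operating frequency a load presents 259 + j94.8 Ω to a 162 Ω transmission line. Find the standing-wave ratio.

VSWR ≈ 1.92

Γ = (Z_L − Z_0)/(Z_L + Z_0) = (97 + j94.8)/(421 + j94.8)
|Γ| = 136/432 = 0.314
VSWR = (1 + |Γ|)/(1 − |Γ|) = 1.31/0.686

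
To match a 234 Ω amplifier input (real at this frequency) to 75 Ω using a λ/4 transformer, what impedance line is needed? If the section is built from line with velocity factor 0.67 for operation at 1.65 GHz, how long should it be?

Z_qwt ≈ 132 Ω; length ≈ 3.05 cm

Z_qwt = √(Z_0·R_L) = √(75 × 234) = √17550
λ = 0.67·c/f = 0.122 m, so l = λ/4 = 0.0305 m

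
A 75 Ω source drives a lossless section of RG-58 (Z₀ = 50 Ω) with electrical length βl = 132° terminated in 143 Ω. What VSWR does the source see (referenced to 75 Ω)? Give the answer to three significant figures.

tan(βl) = -1.11
Z_in = Z_0·(Z_L + jZ_0·tanβl)/(Z_0 + jZ_L·tanβl) = 28.8 + j36 Ω
Γ_s = (Z_in − Z_s)/(Z_in + Z_s) = (-46.2 + j36)/(104 + j36), |Γ_s| = 0.533
VSWR = (1 + |Γ_s|)/(1 − |Γ_s|)

VSWR ≈ 3.28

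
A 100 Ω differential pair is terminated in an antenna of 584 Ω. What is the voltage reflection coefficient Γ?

Γ = (Z_L − Z_0)/(Z_L + Z_0) = (584 − 100)/(584 + 100) = 484/684

Γ = 0.708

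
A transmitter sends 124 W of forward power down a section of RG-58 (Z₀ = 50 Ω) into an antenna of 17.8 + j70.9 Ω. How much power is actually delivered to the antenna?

P_delivered ≈ 45.9 W

|Γ| = |(-32.2 + j70.9)/(67.8 + j70.9)| = 0.794
|Γ|² = 0.63
P_refl = |Γ|²·P_inc = 78.1 W, P_del = (1 − |Γ|²)·P_inc = 45.9 W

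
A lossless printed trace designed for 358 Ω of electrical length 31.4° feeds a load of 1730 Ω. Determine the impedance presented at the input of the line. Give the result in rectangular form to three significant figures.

tan(βl) = tan(31.4°) = 0.61
Z_in = Z_0·(Z_L + jZ_0·tanβl)/(Z_0 + jZ_L·tanβl)
     = 358·(1730 + j219)/(358 + j1060)

Z_in ≈ 245 − j504 Ω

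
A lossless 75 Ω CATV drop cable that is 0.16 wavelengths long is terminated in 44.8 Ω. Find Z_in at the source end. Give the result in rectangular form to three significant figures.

βl = 2π × 0.16 = 57.6°
tan(βl) = tan(57.6°) = 1.58
Z_in = Z_0·(Z_L + jZ_0·tanβl)/(Z_0 + jZ_L·tanβl)
     = 75·(44.8 + j118)/(75 + j70.6)

Z_in ≈ 82.7 + j40.3 Ω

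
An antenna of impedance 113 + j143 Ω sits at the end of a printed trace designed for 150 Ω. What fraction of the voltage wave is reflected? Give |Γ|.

|Γ| ≈ 0.493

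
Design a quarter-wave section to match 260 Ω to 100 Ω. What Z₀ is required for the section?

Z_qwt = √(Z_0·R_L) = √(100 × 260) = √26000

Z_qwt ≈ 161 Ω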